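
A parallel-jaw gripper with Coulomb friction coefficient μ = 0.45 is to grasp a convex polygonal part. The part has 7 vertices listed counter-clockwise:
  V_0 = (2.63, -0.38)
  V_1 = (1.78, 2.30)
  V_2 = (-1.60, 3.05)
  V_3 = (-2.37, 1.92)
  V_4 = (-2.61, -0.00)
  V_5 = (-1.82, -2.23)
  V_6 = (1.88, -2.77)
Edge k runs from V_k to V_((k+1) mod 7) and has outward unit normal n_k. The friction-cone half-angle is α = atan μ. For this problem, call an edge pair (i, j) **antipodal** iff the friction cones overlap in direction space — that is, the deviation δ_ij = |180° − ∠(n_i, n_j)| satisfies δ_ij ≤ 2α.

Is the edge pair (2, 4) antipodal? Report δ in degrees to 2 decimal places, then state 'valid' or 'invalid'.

α = atan 0.45 = 24.23°;  2α = 48.46°
edge 2: e_2 = (-0.77, -1.13);  n_2 = (-0.8264, +0.5631)
edge 4: e_4 = (+0.79, -2.23);  n_4 = (-0.9426, -0.3339)
∠(n_2, n_4) = 53.78°
δ = |180° − 53.78°| = 126.22°
126.22° > 2α = 48.46°  →  invalid

δ = 126.22°, invalid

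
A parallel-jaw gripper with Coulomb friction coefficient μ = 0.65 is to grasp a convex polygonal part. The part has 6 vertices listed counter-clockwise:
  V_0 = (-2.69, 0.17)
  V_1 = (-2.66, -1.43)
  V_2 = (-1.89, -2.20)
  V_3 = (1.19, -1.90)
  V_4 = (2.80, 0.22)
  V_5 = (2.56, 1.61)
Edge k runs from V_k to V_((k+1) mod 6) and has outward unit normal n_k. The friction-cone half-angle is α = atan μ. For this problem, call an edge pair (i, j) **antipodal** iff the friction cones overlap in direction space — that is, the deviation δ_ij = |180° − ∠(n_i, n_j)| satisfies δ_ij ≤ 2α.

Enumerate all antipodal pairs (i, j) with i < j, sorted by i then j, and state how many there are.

α = atan 0.65 = 33.02°;  2α = 66.05°
n_0 = (-0.9998, -0.0187)
n_1 = (-0.7071, -0.7071)
n_2 = (+0.0969, -0.9953)
n_3 = (+0.7964, -0.6048)
n_4 = (+0.9854, +0.1701)
n_5 = (-0.2645, +0.9644)
  (0,1): δ = 136.07°  ·
  (0,2): δ = 85.51°  ·
  (0,3): δ = 38.29°  ✓
  (0,4): δ = 8.72°  ✓
  (0,5): δ = 104.26°  ·
  (1,2): δ = 129.44°  ·
  (1,3): δ = 82.21°  ·
  (1,4): δ = 35.20°  ✓
  (1,5): δ = 60.34°  ✓
  (2,3): δ = 132.78°  ·
  (2,4): δ = 85.77°  ·
  (2,5): δ = 9.77°  ✓
  (3,4): δ = 132.99°  ·
  (3,5): δ = 37.45°  ✓
  (4,5): δ = 84.46°  ·
antipodal pairs: 6

count = 6; pairs: (0,3), (0,4), (1,4), (1,5), (2,5), (3,5)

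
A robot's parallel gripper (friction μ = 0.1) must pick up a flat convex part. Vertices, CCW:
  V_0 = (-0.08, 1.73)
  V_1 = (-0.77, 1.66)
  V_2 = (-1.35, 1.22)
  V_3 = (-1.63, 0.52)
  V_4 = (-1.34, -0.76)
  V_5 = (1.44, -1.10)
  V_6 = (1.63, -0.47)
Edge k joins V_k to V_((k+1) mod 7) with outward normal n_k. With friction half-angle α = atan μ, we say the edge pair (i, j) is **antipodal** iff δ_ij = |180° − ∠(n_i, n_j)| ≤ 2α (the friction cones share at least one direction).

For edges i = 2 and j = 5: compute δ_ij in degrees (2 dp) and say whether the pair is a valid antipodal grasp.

α = atan 0.1 = 5.71°;  2α = 11.42°
edge 2: e_2 = (-0.28, -0.70);  n_2 = (-0.9285, +0.3714)
edge 5: e_5 = (+0.19, +0.63);  n_5 = (+0.9574, -0.2887)
∠(n_2, n_5) = 174.98°
δ = |180° − 174.98°| = 5.02°
5.02° ≤ 2α = 11.42°  →  valid

δ = 5.02°, valid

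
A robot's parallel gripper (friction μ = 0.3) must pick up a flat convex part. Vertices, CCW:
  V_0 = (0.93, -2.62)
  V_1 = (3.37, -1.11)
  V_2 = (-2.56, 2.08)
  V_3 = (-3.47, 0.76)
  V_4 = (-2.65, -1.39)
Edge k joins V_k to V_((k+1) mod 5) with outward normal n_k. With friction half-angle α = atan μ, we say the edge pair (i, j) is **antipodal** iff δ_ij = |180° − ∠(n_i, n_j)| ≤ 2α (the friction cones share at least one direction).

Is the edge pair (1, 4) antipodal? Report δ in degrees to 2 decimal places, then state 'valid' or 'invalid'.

δ = 9.32°, valid

α = atan 0.3 = 16.70°;  2α = 33.40°
edge 1: e_1 = (-5.93, +3.19);  n_1 = (+0.4737, +0.8807)
edge 4: e_4 = (+3.58, -1.23);  n_4 = (-0.3249, -0.9457)
∠(n_1, n_4) = 170.68°
δ = |180° − 170.68°| = 9.32°
9.32° ≤ 2α = 33.40°  →  valid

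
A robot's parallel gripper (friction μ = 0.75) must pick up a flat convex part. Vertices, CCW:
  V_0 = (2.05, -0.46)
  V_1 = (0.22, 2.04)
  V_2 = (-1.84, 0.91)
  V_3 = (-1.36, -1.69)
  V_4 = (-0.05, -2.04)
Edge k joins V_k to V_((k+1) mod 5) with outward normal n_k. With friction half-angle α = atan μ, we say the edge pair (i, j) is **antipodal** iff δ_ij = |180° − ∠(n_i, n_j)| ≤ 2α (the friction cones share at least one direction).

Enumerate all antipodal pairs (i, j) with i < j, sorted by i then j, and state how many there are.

α = atan 0.75 = 36.87°;  2α = 73.74°
n_0 = (+0.8069, +0.5907)
n_1 = (-0.4809, +0.8768)
n_2 = (-0.9834, -0.1815)
n_3 = (-0.2581, -0.9661)
n_4 = (+0.6012, -0.7991)
  (0,1): δ = 97.46°  ·
  (0,2): δ = 25.74°  ✓
  (0,3): δ = 38.84°  ✓
  (0,4): δ = 90.75°  ·
  (1,2): δ = 108.29°  ·
  (1,3): δ = 43.71°  ✓
  (1,4): δ = 8.21°  ✓
  (2,3): δ = 115.42°  ·
  (2,4): δ = 63.50°  ✓
  (3,4): δ = 128.08°  ·
antipodal pairs: 5

count = 5; pairs: (0,2), (0,3), (1,3), (1,4), (2,4)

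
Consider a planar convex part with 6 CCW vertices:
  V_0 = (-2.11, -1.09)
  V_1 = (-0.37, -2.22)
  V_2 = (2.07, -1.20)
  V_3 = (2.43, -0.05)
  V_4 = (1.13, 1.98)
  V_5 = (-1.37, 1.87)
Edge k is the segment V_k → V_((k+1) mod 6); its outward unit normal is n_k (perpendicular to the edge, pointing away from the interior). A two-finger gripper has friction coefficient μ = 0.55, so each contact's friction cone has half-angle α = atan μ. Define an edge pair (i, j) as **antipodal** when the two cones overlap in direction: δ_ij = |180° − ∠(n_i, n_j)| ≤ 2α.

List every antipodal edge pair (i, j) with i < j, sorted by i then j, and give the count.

α = atan 0.55 = 28.81°;  2α = 57.62°
n_0 = (-0.5446, -0.8387)
n_1 = (+0.3857, -0.9226)
n_2 = (+0.9543, -0.2987)
n_3 = (+0.8421, +0.5393)
n_4 = (-0.0440, +0.9990)
n_5 = (-0.9701, +0.2425)
  (0,1): δ = 124.31°  ·
  (0,2): δ = 74.38°  ·
  (0,3): δ = 24.36°  ✓
  (0,4): δ = 35.52°  ✓
  (0,5): δ = 108.96°  ·
  (1,2): δ = 130.07°  ·
  (1,3): δ = 80.05°  ·
  (1,4): δ = 20.17°  ✓
  (1,5): δ = 53.28°  ✓
  (2,3): δ = 129.98°  ·
  (2,4): δ = 70.10°  ·
  (2,5): δ = 3.35°  ✓
  (3,4): δ = 120.12°  ·
  (3,5): δ = 46.67°  ✓
  (4,5): δ = 106.56°  ·
antipodal pairs: 6

count = 6; pairs: (0,3), (0,4), (1,4), (1,5), (2,5), (3,5)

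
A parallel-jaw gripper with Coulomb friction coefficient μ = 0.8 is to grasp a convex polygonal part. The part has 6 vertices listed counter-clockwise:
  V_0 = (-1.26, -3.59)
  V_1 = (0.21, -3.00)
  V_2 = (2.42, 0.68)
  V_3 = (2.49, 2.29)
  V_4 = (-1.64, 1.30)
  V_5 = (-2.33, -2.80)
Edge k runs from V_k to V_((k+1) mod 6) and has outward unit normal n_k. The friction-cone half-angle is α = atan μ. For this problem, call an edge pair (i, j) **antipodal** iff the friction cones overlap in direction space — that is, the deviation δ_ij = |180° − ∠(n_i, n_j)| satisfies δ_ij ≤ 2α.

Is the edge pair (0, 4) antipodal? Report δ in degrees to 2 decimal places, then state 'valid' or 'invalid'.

α = atan 0.8 = 38.66°;  2α = 77.32°
edge 0: e_0 = (+1.47, +0.59);  n_0 = (+0.3725, -0.9280)
edge 4: e_4 = (-0.69, -4.10);  n_4 = (-0.9861, +0.1660)
∠(n_0, n_4) = 121.42°
δ = |180° − 121.42°| = 58.58°
58.58° ≤ 2α = 77.32°  →  valid

δ = 58.58°, valid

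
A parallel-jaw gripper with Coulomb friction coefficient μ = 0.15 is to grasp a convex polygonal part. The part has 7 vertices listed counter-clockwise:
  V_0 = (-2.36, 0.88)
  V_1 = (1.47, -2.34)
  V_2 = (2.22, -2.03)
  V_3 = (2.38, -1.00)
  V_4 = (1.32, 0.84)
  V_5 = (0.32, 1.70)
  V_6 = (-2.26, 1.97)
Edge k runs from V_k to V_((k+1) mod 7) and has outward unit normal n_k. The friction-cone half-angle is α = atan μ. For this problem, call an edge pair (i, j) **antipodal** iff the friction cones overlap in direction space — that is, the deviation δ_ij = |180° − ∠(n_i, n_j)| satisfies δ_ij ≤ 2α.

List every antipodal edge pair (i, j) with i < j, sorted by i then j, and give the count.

α = atan 0.15 = 8.53°;  2α = 17.06°
n_0 = (-0.6435, -0.7654)
n_1 = (+0.3820, -0.9242)
n_2 = (+0.9881, -0.1535)
n_3 = (+0.8665, +0.4992)
n_4 = (+0.6520, +0.7582)
n_5 = (+0.1041, +0.9946)
n_6 = (-0.9958, +0.0914)
  (0,1): δ = 117.49°  ·
  (0,2): δ = 58.77°  ·
  (0,3): δ = 20.00°  ·
  (0,4): δ = 0.64°  ✓
  (0,5): δ = 34.08°  ·
  (0,6): δ = 124.81°  ·
  (1,2): δ = 121.29°  ·
  (1,3): δ = 82.51°  ·
  (1,4): δ = 63.15°  ·
  (1,5): δ = 28.43°  ·
  (1,6): δ = 62.30°  ·
  (2,3): δ = 141.22°  ·
  (2,4): δ = 121.87°  ·
  (2,5): δ = 87.14°  ·
  (2,6): δ = 3.59°  ✓
  (3,4): δ = 160.64°  ·
  (3,5): δ = 125.92°  ·
  (3,6): δ = 35.19°  ·
  (4,5): δ = 145.28°  ·
  (4,6): δ = 54.55°  ·
  (5,6): δ = 89.27°  ·
antipodal pairs: 2

count = 2; pairs: (0,4), (2,6)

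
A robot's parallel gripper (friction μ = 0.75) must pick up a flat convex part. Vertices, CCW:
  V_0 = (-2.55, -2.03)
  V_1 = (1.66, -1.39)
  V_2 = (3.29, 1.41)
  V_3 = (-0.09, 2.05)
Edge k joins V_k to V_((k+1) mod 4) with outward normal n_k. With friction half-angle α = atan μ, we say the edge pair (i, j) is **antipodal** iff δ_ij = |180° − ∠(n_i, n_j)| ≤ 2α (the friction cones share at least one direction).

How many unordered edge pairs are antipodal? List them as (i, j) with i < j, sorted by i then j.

α = atan 0.75 = 36.87°;  2α = 73.74°
n_0 = (+0.1503, -0.9886)
n_1 = (+0.8642, -0.5031)
n_2 = (+0.1860, +0.9825)
n_3 = (-0.8564, +0.5163)
  (0,1): δ = 128.85°  ·
  (0,2): δ = 19.37°  ✓
  (0,3): δ = 50.27°  ✓
  (1,2): δ = 70.52°  ✓
  (1,3): δ = 0.88°  ✓
  (2,3): δ = 110.37°  ·
antipodal pairs: 4

count = 4; pairs: (0,2), (0,3), (1,2), (1,3)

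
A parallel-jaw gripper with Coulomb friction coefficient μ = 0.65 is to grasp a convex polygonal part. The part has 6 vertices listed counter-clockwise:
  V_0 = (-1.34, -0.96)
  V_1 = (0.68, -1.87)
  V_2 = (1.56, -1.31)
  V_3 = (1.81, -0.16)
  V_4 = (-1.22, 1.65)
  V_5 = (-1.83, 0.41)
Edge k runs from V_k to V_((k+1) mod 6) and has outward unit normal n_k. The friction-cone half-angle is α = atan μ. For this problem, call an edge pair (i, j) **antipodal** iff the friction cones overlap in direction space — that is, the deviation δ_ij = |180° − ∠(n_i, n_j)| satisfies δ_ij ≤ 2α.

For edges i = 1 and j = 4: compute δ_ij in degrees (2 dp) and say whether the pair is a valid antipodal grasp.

δ = 31.33°, valid

α = atan 0.65 = 33.02°;  2α = 66.05°
edge 1: e_1 = (+0.88, +0.56);  n_1 = (+0.5369, -0.8437)
edge 4: e_4 = (-0.61, -1.24);  n_4 = (-0.8973, +0.4414)
∠(n_1, n_4) = 148.67°
δ = |180° − 148.67°| = 31.33°
31.33° ≤ 2α = 66.05°  →  valid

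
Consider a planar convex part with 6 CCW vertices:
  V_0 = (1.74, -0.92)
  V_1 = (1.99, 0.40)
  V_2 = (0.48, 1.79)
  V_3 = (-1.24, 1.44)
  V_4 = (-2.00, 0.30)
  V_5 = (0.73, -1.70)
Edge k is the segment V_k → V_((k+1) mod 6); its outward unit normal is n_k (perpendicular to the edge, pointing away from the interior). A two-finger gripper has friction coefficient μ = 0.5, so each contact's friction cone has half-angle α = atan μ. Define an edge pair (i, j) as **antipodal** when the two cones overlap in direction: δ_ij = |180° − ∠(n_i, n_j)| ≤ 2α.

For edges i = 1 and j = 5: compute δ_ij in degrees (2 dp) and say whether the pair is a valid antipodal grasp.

α = atan 0.5 = 26.57°;  2α = 53.13°
edge 1: e_1 = (-1.51, +1.39);  n_1 = (+0.6773, +0.7357)
edge 5: e_5 = (+1.01, +0.78);  n_5 = (+0.6112, -0.7915)
∠(n_1, n_5) = 99.69°
δ = |180° − 99.69°| = 80.31°
80.31° > 2α = 53.13°  →  invalid

δ = 80.31°, invalid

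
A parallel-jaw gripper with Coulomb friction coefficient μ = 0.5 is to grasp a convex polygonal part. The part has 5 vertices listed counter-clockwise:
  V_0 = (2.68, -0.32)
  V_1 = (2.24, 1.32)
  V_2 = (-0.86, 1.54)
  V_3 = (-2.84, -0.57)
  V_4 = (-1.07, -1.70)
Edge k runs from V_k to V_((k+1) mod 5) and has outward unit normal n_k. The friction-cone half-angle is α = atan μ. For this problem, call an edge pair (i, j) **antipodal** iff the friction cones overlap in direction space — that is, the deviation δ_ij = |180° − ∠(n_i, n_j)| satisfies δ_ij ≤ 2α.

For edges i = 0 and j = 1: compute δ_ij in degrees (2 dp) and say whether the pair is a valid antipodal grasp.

α = atan 0.5 = 26.57°;  2α = 53.13°
edge 0: e_0 = (-0.44, +1.64);  n_0 = (+0.9658, +0.2591)
edge 1: e_1 = (-3.10, +0.22);  n_1 = (+0.0708, +0.9975)
∠(n_0, n_1) = 70.92°
δ = |180° − 70.92°| = 109.08°
109.08° > 2α = 53.13°  →  invalid

δ = 109.08°, invalid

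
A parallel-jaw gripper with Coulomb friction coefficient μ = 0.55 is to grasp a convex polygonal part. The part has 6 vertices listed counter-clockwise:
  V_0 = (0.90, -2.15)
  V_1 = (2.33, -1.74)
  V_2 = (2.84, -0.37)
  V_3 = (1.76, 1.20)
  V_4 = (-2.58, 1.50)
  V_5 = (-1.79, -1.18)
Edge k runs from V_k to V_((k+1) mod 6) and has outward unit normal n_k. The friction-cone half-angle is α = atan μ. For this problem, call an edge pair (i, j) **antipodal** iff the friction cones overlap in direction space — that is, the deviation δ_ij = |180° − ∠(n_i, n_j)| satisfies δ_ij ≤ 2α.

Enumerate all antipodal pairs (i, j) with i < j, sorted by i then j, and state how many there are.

count = 5; pairs: (0,3), (1,4), (2,4), (2,5), (3,5)

α = atan 0.55 = 28.81°;  2α = 57.62°
n_0 = (+0.2756, -0.9613)
n_1 = (+0.9372, -0.3489)
n_2 = (+0.8239, +0.5668)
n_3 = (+0.0690, +0.9976)
n_4 = (-0.9592, -0.2827)
n_5 = (-0.3392, -0.9407)
  (0,1): δ = 126.42°  ·
  (0,2): δ = 71.47°  ·
  (0,3): δ = 19.95°  ✓
  (0,4): δ = 90.43°  ·
  (0,5): δ = 144.17°  ·
  (1,2): δ = 125.06°  ·
  (1,3): δ = 73.54°  ·
  (1,4): δ = 36.84°  ✓
  (1,5): δ = 90.59°  ·
  (2,3): δ = 128.48°  ·
  (2,4): δ = 18.10°  ✓
  (2,5): δ = 35.65°  ✓
  (3,4): δ = 69.62°  ·
  (3,5): δ = 15.87°  ✓
  (4,5): δ = 126.25°  ·
antipodal pairs: 5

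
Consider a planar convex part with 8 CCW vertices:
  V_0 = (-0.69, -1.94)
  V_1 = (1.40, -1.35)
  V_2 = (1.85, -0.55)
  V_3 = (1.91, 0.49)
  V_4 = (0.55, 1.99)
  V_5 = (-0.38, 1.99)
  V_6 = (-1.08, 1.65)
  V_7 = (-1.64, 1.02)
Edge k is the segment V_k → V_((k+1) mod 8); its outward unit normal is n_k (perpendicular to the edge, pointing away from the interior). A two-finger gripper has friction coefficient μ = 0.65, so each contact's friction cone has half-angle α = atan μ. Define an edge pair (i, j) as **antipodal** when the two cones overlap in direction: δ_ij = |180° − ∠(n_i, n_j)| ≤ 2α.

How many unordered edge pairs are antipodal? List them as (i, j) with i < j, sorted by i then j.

count = 12; pairs: (0,3), (0,4), (0,5), (0,6), (1,4), (1,5), (1,6), (1,7), (2,5), (2,6), (2,7), (3,7)

α = atan 0.65 = 33.02°;  2α = 66.05°
n_0 = (+0.2717, -0.9624)
n_1 = (+0.8716, -0.4903)
n_2 = (+0.9983, -0.0576)
n_3 = (+0.7408, +0.6717)
n_4 = (+0.0000, +1.0000)
n_5 = (-0.4369, +0.8995)
n_6 = (-0.7474, +0.6644)
n_7 = (-0.9522, -0.3056)
  (0,1): δ = 135.12°  ·
  (0,2): δ = 109.07°  ·
  (0,3): δ = 63.57°  ✓
  (0,4): δ = 15.76°  ✓
  (0,5): δ = 10.14°  ✓
  (0,6): δ = 32.60°  ✓
  (0,7): δ = 92.03°  ·
  (1,2): δ = 153.94°  ·
  (1,3): δ = 108.44°  ·
  (1,4): δ = 60.64°  ✓
  (1,5): δ = 34.74°  ✓
  (1,6): δ = 12.28°  ✓
  (1,7): δ = 47.15°  ✓
  (2,3): δ = 134.50°  ·
  (2,4): δ = 86.70°  ·
  (2,5): δ = 60.79°  ✓
  (2,6): δ = 38.33°  ✓
  (2,7): δ = 21.10°  ✓
  (3,4): δ = 132.20°  ·
  (3,5): δ = 106.29°  ·
  (3,6): δ = 83.83°  ·
  (3,7): δ = 24.40°  ✓
  (4,5): δ = 154.09°  ·
  (4,6): δ = 131.63°  ·
  (4,7): δ = 72.21°  ·
  (5,6): δ = 157.54°  ·
  (5,7): δ = 98.11°  ·
  (6,7): δ = 120.57°  ·
antipodal pairs: 12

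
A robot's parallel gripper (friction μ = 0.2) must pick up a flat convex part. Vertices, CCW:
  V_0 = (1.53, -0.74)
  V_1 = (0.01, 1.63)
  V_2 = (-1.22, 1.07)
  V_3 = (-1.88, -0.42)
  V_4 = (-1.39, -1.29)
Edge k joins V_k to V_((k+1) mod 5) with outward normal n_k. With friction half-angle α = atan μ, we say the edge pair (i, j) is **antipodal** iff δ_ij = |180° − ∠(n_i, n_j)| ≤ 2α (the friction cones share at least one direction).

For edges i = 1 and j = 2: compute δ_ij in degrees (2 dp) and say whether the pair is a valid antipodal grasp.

δ = 138.37°, invalid

α = atan 0.2 = 11.31°;  2α = 22.62°
edge 1: e_1 = (-1.23, -0.56);  n_1 = (-0.4144, +0.9101)
edge 2: e_2 = (-0.66, -1.49);  n_2 = (-0.9143, +0.4050)
∠(n_1, n_2) = 41.63°
δ = |180° − 41.63°| = 138.37°
138.37° > 2α = 22.62°  →  invalid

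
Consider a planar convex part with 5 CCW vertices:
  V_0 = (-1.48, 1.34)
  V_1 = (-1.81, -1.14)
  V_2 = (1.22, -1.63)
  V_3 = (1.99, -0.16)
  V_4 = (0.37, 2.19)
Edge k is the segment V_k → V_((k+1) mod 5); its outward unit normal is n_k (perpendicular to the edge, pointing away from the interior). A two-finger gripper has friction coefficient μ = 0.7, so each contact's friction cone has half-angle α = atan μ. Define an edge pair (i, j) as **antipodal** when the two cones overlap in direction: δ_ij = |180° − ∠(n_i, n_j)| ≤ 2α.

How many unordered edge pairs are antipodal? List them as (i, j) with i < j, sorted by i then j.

α = atan 0.7 = 34.99°;  2α = 69.98°
n_0 = (-0.9913, +0.1319)
n_1 = (-0.1596, -0.9872)
n_2 = (+0.8858, -0.4640)
n_3 = (+0.8233, +0.5676)
n_4 = (-0.4175, +0.9087)
  (0,1): δ = 91.61°  ·
  (0,2): δ = 20.07°  ✓
  (0,3): δ = 42.16°  ✓
  (0,4): δ = 122.26°  ·
  (1,2): δ = 108.46°  ·
  (1,3): δ = 46.23°  ✓
  (1,4): δ = 33.86°  ✓
  (2,3): δ = 117.77°  ·
  (2,4): δ = 37.68°  ✓
  (3,4): δ = 99.90°  ·
antipodal pairs: 5

count = 5; pairs: (0,2), (0,3), (1,3), (1,4), (2,4)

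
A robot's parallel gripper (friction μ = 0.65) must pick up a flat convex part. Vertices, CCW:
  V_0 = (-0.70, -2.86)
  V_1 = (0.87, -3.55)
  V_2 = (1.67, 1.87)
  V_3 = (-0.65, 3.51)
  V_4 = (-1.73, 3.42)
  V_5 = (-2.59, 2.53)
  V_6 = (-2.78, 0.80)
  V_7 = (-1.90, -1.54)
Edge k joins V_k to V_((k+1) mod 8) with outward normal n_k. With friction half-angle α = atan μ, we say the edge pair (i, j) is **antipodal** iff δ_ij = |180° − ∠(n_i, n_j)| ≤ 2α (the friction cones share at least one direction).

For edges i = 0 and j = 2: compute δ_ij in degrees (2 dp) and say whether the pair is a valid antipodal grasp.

δ = 11.53°, valid

α = atan 0.65 = 33.02°;  2α = 66.05°
edge 0: e_0 = (+1.57, -0.69);  n_0 = (-0.4023, -0.9155)
edge 2: e_2 = (-2.32, +1.64);  n_2 = (+0.5772, +0.8166)
∠(n_0, n_2) = 168.47°
δ = |180° − 168.47°| = 11.53°
11.53° ≤ 2α = 66.05°  →  valid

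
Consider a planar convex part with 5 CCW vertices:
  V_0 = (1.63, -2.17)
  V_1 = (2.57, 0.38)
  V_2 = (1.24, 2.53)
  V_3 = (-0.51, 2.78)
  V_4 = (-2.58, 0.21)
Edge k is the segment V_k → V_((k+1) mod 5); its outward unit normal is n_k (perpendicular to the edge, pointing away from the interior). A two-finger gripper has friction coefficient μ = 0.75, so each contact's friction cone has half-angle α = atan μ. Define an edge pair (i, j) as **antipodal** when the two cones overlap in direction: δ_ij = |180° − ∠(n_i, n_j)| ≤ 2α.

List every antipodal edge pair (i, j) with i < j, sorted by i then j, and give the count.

count = 4; pairs: (0,3), (1,3), (1,4), (2,4)

α = atan 0.75 = 36.87°;  2α = 73.74°
n_0 = (+0.9383, -0.3459)
n_1 = (+0.8504, +0.5261)
n_2 = (+0.1414, +0.9899)
n_3 = (-0.7788, +0.6273)
n_4 = (-0.4921, -0.8705)
  (0,1): δ = 128.02°  ·
  (0,2): δ = 77.89°  ·
  (0,3): δ = 18.61°  ✓
  (0,4): δ = 80.75°  ·
  (1,2): δ = 129.87°  ·
  (1,3): δ = 70.59°  ✓
  (1,4): δ = 28.78°  ✓
  (2,3): δ = 120.72°  ·
  (2,4): δ = 21.35°  ✓
  (3,4): δ = 80.63°  ·
antipodal pairs: 4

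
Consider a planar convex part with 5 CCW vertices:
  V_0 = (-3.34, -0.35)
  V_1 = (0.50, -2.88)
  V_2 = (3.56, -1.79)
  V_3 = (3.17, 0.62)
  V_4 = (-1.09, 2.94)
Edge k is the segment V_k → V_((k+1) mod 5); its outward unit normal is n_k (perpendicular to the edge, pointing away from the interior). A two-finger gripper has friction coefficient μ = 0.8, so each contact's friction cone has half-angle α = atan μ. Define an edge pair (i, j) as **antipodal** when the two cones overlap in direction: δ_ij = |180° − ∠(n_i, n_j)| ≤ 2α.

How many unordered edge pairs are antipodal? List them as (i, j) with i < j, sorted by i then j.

count = 5; pairs: (0,2), (0,3), (1,3), (1,4), (2,4)

α = atan 0.8 = 38.66°;  2α = 77.32°
n_0 = (-0.5502, -0.8350)
n_1 = (+0.3356, -0.9420)
n_2 = (+0.9872, +0.1597)
n_3 = (+0.4783, +0.8782)
n_4 = (-0.8254, +0.5645)
  (0,1): δ = 127.01°  ·
  (0,2): δ = 47.43°  ✓
  (0,3): δ = 4.81°  ✓
  (0,4): δ = 89.01°  ·
  (1,2): δ = 100.41°  ·
  (1,3): δ = 48.18°  ✓
  (1,4): δ = 36.03°  ✓
  (2,3): δ = 127.76°  ·
  (2,4): δ = 43.56°  ✓
  (3,4): δ = 95.80°  ·
antipodal pairs: 5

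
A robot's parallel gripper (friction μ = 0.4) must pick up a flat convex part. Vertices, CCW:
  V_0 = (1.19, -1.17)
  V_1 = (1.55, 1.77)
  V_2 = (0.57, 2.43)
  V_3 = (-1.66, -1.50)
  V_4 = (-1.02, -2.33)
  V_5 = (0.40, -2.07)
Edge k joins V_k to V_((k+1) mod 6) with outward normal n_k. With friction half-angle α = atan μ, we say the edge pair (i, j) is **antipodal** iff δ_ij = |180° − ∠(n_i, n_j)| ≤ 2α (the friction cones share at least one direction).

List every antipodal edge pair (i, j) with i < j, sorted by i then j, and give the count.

count = 3; pairs: (0,2), (1,3), (2,5)

α = atan 0.4 = 21.80°;  2α = 43.60°
n_0 = (+0.9926, -0.1215)
n_1 = (+0.5586, +0.8294)
n_2 = (-0.8697, +0.4935)
n_3 = (-0.7919, -0.6106)
n_4 = (+0.1801, -0.9836)
n_5 = (+0.7515, -0.6597)
  (0,1): δ = 116.98°  ·
  (0,2): δ = 22.59°  ✓
  (0,3): δ = 44.62°  ·
  (0,4): δ = 107.36°  ·
  (0,5): δ = 145.71°  ·
  (1,2): δ = 85.61°  ·
  (1,3): δ = 18.41°  ✓
  (1,4): δ = 44.33°  ·
  (1,5): δ = 82.68°  ·
  (2,3): δ = 112.79°  ·
  (2,4): δ = 50.05°  ·
  (2,5): δ = 11.70°  ✓
  (3,4): δ = 117.26°  ·
  (3,5): δ = 78.91°  ·
  (4,5): δ = 141.65°  ·
antipodal pairs: 3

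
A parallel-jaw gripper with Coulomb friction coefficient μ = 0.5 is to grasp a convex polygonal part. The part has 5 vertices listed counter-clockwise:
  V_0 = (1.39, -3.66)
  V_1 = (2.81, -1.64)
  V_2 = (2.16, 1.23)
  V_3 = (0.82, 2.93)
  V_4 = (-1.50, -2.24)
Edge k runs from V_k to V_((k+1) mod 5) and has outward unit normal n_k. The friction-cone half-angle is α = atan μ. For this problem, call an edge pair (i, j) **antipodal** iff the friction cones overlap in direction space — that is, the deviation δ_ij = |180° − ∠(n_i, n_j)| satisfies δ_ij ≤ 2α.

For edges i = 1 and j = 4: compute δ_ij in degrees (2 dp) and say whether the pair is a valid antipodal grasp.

δ = 51.07°, valid

α = atan 0.5 = 26.57°;  2α = 53.13°
edge 1: e_1 = (-0.65, +2.87);  n_1 = (+0.9753, +0.2209)
edge 4: e_4 = (+2.89, -1.42);  n_4 = (-0.4410, -0.8975)
∠(n_1, n_4) = 128.93°
δ = |180° − 128.93°| = 51.07°
51.07° ≤ 2α = 53.13°  →  valid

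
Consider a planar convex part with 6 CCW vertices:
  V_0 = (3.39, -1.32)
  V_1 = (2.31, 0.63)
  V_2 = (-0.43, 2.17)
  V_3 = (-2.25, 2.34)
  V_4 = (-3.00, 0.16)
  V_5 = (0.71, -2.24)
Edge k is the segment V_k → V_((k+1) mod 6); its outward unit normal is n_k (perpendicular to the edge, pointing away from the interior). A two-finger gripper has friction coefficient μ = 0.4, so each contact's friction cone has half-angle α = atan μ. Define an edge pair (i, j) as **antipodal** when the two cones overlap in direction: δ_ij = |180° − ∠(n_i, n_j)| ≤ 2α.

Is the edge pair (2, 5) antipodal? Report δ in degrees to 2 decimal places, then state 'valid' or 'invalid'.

δ = 24.28°, valid

α = atan 0.4 = 21.80°;  2α = 43.60°
edge 2: e_2 = (-1.82, +0.17);  n_2 = (+0.0930, +0.9957)
edge 5: e_5 = (+2.68, +0.92);  n_5 = (+0.3247, -0.9458)
∠(n_2, n_5) = 155.72°
δ = |180° − 155.72°| = 24.28°
24.28° ≤ 2α = 43.60°  →  valid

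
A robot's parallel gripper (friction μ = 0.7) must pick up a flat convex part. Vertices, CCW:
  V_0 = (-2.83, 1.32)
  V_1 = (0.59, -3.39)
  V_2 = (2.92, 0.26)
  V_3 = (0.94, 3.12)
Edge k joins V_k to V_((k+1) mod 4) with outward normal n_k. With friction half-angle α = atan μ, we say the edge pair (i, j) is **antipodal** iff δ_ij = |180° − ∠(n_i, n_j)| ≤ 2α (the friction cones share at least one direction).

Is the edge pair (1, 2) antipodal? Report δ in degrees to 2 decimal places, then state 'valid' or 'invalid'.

α = atan 0.7 = 34.99°;  2α = 69.98°
edge 1: e_1 = (+2.33, +3.65);  n_1 = (+0.8429, -0.5381)
edge 2: e_2 = (-1.98, +2.86);  n_2 = (+0.8222, +0.5692)
∠(n_1, n_2) = 67.25°
δ = |180° − 67.25°| = 112.75°
112.75° > 2α = 69.98°  →  invalid

δ = 112.75°, invalid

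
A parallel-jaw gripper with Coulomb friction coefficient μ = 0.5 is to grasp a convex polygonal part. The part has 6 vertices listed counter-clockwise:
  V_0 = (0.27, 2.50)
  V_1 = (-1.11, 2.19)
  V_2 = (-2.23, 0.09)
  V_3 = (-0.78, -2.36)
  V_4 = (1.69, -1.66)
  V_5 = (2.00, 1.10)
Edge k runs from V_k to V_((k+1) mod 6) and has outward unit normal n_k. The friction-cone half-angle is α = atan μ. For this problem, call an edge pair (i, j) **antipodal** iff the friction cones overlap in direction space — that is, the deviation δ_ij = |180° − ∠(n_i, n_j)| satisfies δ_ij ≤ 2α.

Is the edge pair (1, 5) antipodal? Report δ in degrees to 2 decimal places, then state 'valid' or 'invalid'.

α = atan 0.5 = 26.57°;  2α = 53.13°
edge 1: e_1 = (-1.12, -2.10);  n_1 = (-0.8824, +0.4706)
edge 5: e_5 = (-1.73, +1.40);  n_5 = (+0.6291, +0.7773)
∠(n_1, n_5) = 100.91°
δ = |180° − 100.91°| = 79.09°
79.09° > 2α = 53.13°  →  invalid

δ = 79.09°, invalid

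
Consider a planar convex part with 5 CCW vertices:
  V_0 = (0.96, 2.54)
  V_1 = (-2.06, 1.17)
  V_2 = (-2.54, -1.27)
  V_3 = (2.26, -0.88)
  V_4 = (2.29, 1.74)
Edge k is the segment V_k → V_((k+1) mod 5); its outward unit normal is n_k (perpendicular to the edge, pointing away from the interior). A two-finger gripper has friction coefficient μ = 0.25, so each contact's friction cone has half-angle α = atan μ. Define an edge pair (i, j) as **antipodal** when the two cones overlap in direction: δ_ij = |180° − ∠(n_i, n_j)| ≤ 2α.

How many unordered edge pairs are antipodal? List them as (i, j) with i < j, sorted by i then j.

count = 2; pairs: (0,2), (1,3)

α = atan 0.25 = 14.04°;  2α = 28.07°
n_0 = (-0.4131, +0.9107)
n_1 = (-0.9812, +0.1930)
n_2 = (+0.0810, -0.9967)
n_3 = (+0.9999, -0.0114)
n_4 = (+0.5154, +0.8569)
  (0,1): δ = 125.53°  ·
  (0,2): δ = 19.76°  ✓
  (0,3): δ = 64.94°  ·
  (0,4): δ = 124.57°  ·
  (1,2): δ = 74.23°  ·
  (1,3): δ = 10.47°  ✓
  (1,4): δ = 70.10°  ·
  (2,3): δ = 95.30°  ·
  (2,4): δ = 35.67°  ·
  (3,4): δ = 120.37°  ·
antipodal pairs: 2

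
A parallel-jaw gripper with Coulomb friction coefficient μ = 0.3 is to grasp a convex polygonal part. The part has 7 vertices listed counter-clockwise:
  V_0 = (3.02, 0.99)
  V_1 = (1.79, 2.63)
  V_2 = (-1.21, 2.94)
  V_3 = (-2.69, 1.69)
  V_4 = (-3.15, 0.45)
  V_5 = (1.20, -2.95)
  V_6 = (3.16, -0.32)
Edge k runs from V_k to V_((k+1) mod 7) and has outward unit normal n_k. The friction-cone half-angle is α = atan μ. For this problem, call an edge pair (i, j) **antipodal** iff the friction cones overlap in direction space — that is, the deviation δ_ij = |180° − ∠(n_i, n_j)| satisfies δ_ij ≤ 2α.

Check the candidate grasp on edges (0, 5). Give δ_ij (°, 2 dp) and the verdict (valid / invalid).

δ = 106.43°, invalid

α = atan 0.3 = 16.70°;  2α = 33.40°
edge 0: e_0 = (-1.23, +1.64);  n_0 = (+0.8000, +0.6000)
edge 5: e_5 = (+1.96, +2.63);  n_5 = (+0.8018, -0.5976)
∠(n_0, n_5) = 73.57°
δ = |180° − 73.57°| = 106.43°
106.43° > 2α = 33.40°  →  invalid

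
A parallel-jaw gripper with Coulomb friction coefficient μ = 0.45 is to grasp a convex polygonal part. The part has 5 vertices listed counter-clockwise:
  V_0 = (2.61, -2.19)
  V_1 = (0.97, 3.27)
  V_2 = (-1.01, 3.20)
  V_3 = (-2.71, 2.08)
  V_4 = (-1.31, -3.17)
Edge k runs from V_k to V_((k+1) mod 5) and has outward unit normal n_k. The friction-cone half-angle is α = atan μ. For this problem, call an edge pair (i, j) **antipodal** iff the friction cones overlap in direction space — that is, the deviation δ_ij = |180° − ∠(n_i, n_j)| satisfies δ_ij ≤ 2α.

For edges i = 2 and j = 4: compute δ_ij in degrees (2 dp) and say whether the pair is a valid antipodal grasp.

δ = 19.34°, valid

α = atan 0.45 = 24.23°;  2α = 48.46°
edge 2: e_2 = (-1.70, -1.12);  n_2 = (-0.5502, +0.8351)
edge 4: e_4 = (+3.92, +0.98);  n_4 = (+0.2425, -0.9701)
∠(n_2, n_4) = 160.66°
δ = |180° − 160.66°| = 19.34°
19.34° ≤ 2α = 48.46°  →  valid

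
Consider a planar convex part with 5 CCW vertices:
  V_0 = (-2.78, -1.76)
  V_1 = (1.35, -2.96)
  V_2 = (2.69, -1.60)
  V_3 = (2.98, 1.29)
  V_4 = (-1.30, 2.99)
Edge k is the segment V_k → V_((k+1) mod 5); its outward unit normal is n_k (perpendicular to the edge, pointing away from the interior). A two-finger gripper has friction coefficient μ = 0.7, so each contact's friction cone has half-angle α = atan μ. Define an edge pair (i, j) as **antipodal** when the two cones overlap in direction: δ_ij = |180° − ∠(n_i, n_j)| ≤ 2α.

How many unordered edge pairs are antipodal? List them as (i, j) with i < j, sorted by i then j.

α = atan 0.7 = 34.99°;  2α = 69.98°
n_0 = (-0.2790, -0.9603)
n_1 = (+0.7123, -0.7018)
n_2 = (+0.9950, -0.0998)
n_3 = (+0.3691, +0.9294)
n_4 = (-0.9547, +0.2975)
  (0,1): δ = 118.37°  ·
  (0,2): δ = 79.53°  ·
  (0,3): δ = 5.46°  ✓
  (0,4): δ = 88.90°  ·
  (1,2): δ = 141.15°  ·
  (1,3): δ = 67.09°  ✓
  (1,4): δ = 27.27°  ✓
  (2,3): δ = 105.93°  ·
  (2,4): δ = 11.58°  ✓
  (3,4): δ = 85.64°  ·
antipodal pairs: 4

count = 4; pairs: (0,3), (1,3), (1,4), (2,4)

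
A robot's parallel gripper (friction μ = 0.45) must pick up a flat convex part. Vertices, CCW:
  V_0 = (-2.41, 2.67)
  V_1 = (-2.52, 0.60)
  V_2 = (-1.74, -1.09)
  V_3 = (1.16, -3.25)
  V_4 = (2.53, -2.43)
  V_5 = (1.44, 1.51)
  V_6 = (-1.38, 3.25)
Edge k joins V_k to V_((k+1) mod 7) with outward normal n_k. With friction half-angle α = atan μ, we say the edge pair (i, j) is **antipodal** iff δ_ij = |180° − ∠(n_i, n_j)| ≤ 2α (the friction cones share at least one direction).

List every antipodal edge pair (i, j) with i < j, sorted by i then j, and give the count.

α = atan 0.45 = 24.23°;  2α = 48.46°
n_0 = (-0.9986, +0.0531)
n_1 = (-0.9080, -0.4191)
n_2 = (-0.5973, -0.8020)
n_3 = (+0.5136, -0.8580)
n_4 = (+0.9638, +0.2666)
n_5 = (+0.5251, +0.8510)
n_6 = (-0.4907, +0.8713)
  (0,1): δ = 152.18°  ·
  (0,2): δ = 123.64°  ·
  (0,3): δ = 56.06°  ·
  (0,4): δ = 18.51°  ✓
  (0,5): δ = 61.37°  ·
  (0,6): δ = 122.43°  ·
  (1,2): δ = 151.45°  ·
  (1,3): δ = 83.87°  ·
  (1,4): δ = 9.31°  ✓
  (1,5): δ = 33.55°  ✓
  (1,6): δ = 94.61°  ·
  (2,3): δ = 112.42°  ·
  (2,4): δ = 37.86°  ✓
  (2,5): δ = 5.00°  ✓
  (2,6): δ = 66.06°  ·
  (3,4): δ = 105.44°  ·
  (3,5): δ = 62.58°  ·
  (3,6): δ = 1.52°  ✓
  (4,5): δ = 137.14°  ·
  (4,6): δ = 76.08°  ·
  (5,6): δ = 118.94°  ·
antipodal pairs: 6

count = 6; pairs: (0,4), (1,4), (1,5), (2,4), (2,5), (3,6)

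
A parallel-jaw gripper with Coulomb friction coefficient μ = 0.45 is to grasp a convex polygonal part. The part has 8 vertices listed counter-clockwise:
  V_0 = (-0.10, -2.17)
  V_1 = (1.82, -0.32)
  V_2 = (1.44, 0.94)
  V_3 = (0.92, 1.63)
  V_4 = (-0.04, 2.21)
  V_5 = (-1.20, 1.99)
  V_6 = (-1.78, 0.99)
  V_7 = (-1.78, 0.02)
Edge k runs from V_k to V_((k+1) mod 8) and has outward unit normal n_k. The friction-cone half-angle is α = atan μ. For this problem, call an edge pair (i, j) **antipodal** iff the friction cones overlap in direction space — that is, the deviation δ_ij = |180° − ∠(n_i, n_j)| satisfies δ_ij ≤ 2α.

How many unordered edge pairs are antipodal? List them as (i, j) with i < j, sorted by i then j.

count = 9; pairs: (0,4), (0,5), (0,6), (1,5), (1,6), (1,7), (2,6), (2,7), (3,7)

α = atan 0.45 = 24.23°;  2α = 48.46°
n_0 = (+0.6939, -0.7201)
n_1 = (+0.9574, +0.2887)
n_2 = (+0.7986, +0.6019)
n_3 = (+0.5171, +0.8559)
n_4 = (-0.1863, +0.9825)
n_5 = (-0.8650, +0.5017)
n_6 = (-1.0000, -0.0000)
n_7 = (-0.7934, -0.6087)
  (0,1): δ = 117.15°  ·
  (0,2): δ = 96.93°  ·
  (0,3): δ = 75.08°  ·
  (0,4): δ = 33.20°  ✓
  (0,5): δ = 15.95°  ✓
  (0,6): δ = 46.06°  ✓
  (0,7): δ = 83.56°  ·
  (1,2): δ = 159.78°  ·
  (1,3): δ = 137.92°  ·
  (1,4): δ = 96.04°  ·
  (1,5): δ = 46.90°  ✓
  (1,6): δ = 16.78°  ✓
  (1,7): δ = 20.71°  ✓
  (2,3): δ = 158.14°  ·
  (2,4): δ = 116.26°  ·
  (2,5): δ = 67.12°  ·
  (2,6): δ = 37.00°  ✓
  (2,7): δ = 0.49°  ✓
  (3,4): δ = 138.12°  ·
  (3,5): δ = 88.97°  ·
  (3,6): δ = 58.86°  ·
  (3,7): δ = 21.37°  ✓
  (4,5): δ = 130.85°  ·
  (4,6): δ = 100.74°  ·
  (4,7): δ = 63.25°  ·
  (5,6): δ = 149.89°  ·
  (5,7): δ = 112.39°  ·
  (6,7): δ = 142.51°  ·
antipodal pairs: 9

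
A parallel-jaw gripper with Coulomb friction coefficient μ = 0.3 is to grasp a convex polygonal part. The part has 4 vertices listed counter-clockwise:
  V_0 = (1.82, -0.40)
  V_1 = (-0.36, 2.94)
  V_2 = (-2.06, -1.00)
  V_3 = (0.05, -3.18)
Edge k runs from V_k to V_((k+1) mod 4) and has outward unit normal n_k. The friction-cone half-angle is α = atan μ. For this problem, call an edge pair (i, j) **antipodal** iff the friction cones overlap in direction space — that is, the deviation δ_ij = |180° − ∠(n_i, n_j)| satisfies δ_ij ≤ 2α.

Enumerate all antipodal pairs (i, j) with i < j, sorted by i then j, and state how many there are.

count = 2; pairs: (0,2), (1,3)

α = atan 0.3 = 16.70°;  2α = 33.40°
n_0 = (+0.8374, +0.5466)
n_1 = (-0.9182, +0.3962)
n_2 = (-0.7185, -0.6955)
n_3 = (+0.8435, -0.5371)
  (0,1): δ = 56.47°  ·
  (0,2): δ = 10.93°  ✓
  (0,3): δ = 114.38°  ·
  (1,2): δ = 112.60°  ·
  (1,3): δ = 9.15°  ✓
  (2,3): δ = 76.55°  ·
antipodal pairs: 2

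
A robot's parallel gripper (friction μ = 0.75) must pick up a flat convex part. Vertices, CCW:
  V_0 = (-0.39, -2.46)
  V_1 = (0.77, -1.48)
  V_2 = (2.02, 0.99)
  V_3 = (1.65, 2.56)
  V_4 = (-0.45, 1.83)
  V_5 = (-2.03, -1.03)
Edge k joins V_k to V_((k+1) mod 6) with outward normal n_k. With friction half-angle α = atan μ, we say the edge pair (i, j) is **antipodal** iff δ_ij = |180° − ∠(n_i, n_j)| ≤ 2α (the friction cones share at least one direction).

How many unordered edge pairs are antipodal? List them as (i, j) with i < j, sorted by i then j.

count = 7; pairs: (0,3), (0,4), (1,3), (1,4), (2,4), (2,5), (3,5)

α = atan 0.75 = 36.87°;  2α = 73.74°
n_0 = (+0.6454, -0.7639)
n_1 = (+0.8922, -0.4515)
n_2 = (+0.9733, +0.2294)
n_3 = (-0.3283, +0.9446)
n_4 = (-0.8753, +0.4836)
n_5 = (-0.6572, -0.7537)
  (0,1): δ = 157.03°  ·
  (0,2): δ = 116.93°  ·
  (0,3): δ = 21.02°  ✓
  (0,4): δ = 20.89°  ✓
  (0,5): δ = 98.72°  ·
  (1,2): δ = 139.90°  ·
  (1,3): δ = 43.99°  ✓
  (1,4): δ = 2.08°  ✓
  (1,5): δ = 75.76°  ·
  (2,3): δ = 84.09°  ·
  (2,4): δ = 42.18°  ✓
  (2,5): δ = 35.65°  ✓
  (3,4): δ = 138.09°  ·
  (3,5): δ = 60.26°  ✓
  (4,5): δ = 102.17°  ·
antipodal pairs: 7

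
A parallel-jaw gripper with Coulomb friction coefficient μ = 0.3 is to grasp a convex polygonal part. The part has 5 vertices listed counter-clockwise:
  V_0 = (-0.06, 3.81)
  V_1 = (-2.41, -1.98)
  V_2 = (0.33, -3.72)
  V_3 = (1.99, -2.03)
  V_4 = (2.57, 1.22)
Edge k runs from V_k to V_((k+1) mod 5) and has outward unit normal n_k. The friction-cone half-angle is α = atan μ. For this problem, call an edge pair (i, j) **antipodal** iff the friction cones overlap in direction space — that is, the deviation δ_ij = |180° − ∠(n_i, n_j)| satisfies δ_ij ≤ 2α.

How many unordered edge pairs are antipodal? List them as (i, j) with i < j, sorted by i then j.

α = atan 0.3 = 16.70°;  2α = 33.40°
n_0 = (-0.9266, +0.3761)
n_1 = (-0.5361, -0.8442)
n_2 = (+0.7134, -0.7007)
n_3 = (+0.9844, -0.1757)
n_4 = (+0.7017, +0.7125)
  (0,1): δ = 100.33°  ·
  (0,2): δ = 22.40°  ✓
  (0,3): δ = 11.97°  ✓
  (0,4): δ = 67.53°  ·
  (1,2): δ = 102.07°  ·
  (1,3): δ = 67.70°  ·
  (1,4): δ = 12.14°  ✓
  (2,3): δ = 145.63°  ·
  (2,4): δ = 90.07°  ·
  (3,4): δ = 124.44°  ·
antipodal pairs: 3

count = 3; pairs: (0,2), (0,3), (1,4)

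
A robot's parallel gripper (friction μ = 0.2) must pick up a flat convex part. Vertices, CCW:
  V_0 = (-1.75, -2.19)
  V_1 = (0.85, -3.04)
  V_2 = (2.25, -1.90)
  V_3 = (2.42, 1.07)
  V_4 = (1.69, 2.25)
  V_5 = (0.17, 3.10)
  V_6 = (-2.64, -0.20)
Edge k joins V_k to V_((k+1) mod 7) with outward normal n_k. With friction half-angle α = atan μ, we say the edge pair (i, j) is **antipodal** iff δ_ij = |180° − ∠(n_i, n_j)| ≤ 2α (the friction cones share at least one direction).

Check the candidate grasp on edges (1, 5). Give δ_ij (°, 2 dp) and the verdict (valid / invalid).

δ = 10.43°, valid

α = atan 0.2 = 11.31°;  2α = 22.62°
edge 1: e_1 = (+1.40, +1.14);  n_1 = (+0.6314, -0.7754)
edge 5: e_5 = (-2.81, -3.30);  n_5 = (-0.7614, +0.6483)
∠(n_1, n_5) = 169.57°
δ = |180° − 169.57°| = 10.43°
10.43° ≤ 2α = 22.62°  →  valid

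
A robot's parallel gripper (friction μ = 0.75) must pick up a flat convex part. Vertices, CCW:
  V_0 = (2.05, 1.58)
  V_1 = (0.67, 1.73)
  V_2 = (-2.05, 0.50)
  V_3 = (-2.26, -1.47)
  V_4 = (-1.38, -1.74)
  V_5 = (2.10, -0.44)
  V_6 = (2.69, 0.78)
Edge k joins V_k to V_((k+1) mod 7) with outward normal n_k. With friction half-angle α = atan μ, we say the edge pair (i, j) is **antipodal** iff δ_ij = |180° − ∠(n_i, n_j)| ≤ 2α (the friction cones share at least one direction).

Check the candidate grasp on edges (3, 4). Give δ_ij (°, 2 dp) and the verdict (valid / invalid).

δ = 142.46°, invalid

α = atan 0.75 = 36.87°;  2α = 73.74°
edge 3: e_3 = (+0.88, -0.27);  n_3 = (-0.2933, -0.9560)
edge 4: e_4 = (+3.48, +1.30);  n_4 = (+0.3499, -0.9368)
∠(n_3, n_4) = 37.54°
δ = |180° − 37.54°| = 142.46°
142.46° > 2α = 73.74°  →  invalid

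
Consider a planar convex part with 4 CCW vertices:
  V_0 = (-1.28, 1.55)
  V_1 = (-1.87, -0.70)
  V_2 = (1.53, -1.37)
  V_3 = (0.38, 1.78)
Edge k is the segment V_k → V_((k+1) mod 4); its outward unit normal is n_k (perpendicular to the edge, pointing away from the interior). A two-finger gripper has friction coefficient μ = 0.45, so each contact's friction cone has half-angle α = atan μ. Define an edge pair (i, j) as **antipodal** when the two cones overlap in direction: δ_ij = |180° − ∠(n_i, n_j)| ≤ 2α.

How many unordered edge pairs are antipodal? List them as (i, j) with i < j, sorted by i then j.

α = atan 0.45 = 24.23°;  2α = 48.46°
n_0 = (-0.9673, +0.2536)
n_1 = (-0.1933, -0.9811)
n_2 = (+0.9394, +0.3429)
n_3 = (-0.1372, +0.9905)
  (0,1): δ = 86.45°  ·
  (0,2): δ = 34.75°  ✓
  (0,3): δ = 112.58°  ·
  (1,2): δ = 58.80°  ·
  (1,3): δ = 19.04°  ✓
  (2,3): δ = 102.17°  ·
antipodal pairs: 2

count = 2; pairs: (0,2), (1,3)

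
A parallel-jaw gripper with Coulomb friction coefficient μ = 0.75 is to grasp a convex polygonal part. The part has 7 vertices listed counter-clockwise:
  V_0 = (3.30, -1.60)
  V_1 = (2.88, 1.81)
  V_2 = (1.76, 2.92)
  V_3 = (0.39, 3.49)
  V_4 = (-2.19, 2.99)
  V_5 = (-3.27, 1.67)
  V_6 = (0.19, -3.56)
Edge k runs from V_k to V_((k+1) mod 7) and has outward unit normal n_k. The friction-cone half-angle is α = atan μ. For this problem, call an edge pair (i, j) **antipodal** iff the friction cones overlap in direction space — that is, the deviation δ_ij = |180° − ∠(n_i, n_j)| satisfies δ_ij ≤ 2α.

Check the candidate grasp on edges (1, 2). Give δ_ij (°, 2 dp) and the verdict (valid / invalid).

δ = 157.85°, invalid

α = atan 0.75 = 36.87°;  2α = 73.74°
edge 1: e_1 = (-1.12, +1.11);  n_1 = (+0.7039, +0.7103)
edge 2: e_2 = (-1.37, +0.57);  n_2 = (+0.3841, +0.9233)
∠(n_1, n_2) = 22.15°
δ = |180° − 22.15°| = 157.85°
157.85° > 2α = 73.74°  →  invalid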